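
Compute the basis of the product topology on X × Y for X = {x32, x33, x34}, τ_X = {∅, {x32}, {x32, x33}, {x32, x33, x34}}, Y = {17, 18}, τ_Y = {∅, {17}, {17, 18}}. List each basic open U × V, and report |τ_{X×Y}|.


Basis B = {∅ × ∅, {x32} × {17}, {x32} × {17, 18}, {x32, x33} × {17}, {x32, x33, x34} × {17}, {x32, x33} × {17, 18}, {x32, x33, x34} × {17, 18}}; |τ_{X×Y}| = 10.

Enumerate products U × V with U ∈ τ_X, V ∈ τ_Y (deduplicated):
  ∅ × ∅ = {} (∅)
  {x32} × {17} = {(x32,17)}
  {x32} × {17, 18} = {(x32,17), (x32,18)}
  {x32, x33} × {17} = {(x32,17), (x33,17)}
  {x32, x33, x34} × {17} = {(x32,17), (x33,17), (x34,17)}
  {x32, x33} × {17, 18} = {(x32,17), (x32,18), (x33,17), (x33,18)}
  {x32, x33, x34} × {17, 18} = {(x32,17), (x32,18), (x33,17), (x33,18), (x34,17), (x34,18)}
These 7 distinct sets form the basis B.
Close under arbitrary unions to get τ_{X×Y}; counting gives |τ_{X×Y}| = 10.


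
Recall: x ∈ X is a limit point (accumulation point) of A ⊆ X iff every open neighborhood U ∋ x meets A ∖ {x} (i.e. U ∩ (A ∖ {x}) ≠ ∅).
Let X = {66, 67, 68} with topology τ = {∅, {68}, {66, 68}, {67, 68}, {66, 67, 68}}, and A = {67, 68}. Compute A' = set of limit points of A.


A' = {66, 67}

For each x ∈ X, list the open sets U ∈ τ with x ∈ U, then check whether U ∩ (A ∖ {x}) ≠ ∅ for every such U.
  x = 66: opens ∋ x are {66, 68}, {66, 67, 68}; each meets A ∖ {66}, so x IS a limit point.
  x = 67: opens ∋ x are {67, 68}, {66, 67, 68}; each meets A ∖ {67}, so x IS a limit point.
  x = 68: open {68} ∋ x has {68} ∩ (A ∖ {68}) = ∅, so x is NOT a limit point.
Collecting: A' = {66, 67}.


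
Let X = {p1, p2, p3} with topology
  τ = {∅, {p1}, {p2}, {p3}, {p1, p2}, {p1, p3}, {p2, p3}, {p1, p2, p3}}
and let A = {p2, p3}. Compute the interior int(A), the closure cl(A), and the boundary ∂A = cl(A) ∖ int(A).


int(A) = {p2, p3}, cl(A) = {p2, p3}, ∂A = ∅.

Closed sets in (X, τ) are complements of opens:
  closed(X, τ) = {∅, {p1}, {p2}, {p3}, {p1, p2}, {p1, p3}, {p2, p3}, {p1, p2, p3}}.
int(A) = ⋃ {U ∈ τ : U ⊆ A}. Opens contained in A: ∅, {p2}, {p3}, {p2, p3}.
Taking the union of these: int(A) = {p2, p3}.
cl(A) = ⋂ {C closed : A ⊆ C}. Closed sets containing A: {p2, p3}, {p1, p2, p3}.
Intersecting these: cl(A) = {p2, p3}.
∂A = cl(A) ∖ int(A) = {p2, p3} ∖ {p2, p3} = ∅.


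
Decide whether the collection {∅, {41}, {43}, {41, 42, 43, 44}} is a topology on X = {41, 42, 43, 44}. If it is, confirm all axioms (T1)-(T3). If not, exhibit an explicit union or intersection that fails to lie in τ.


τ is NOT a topology on X.

Axiom (T1): ∅ ∈ τ? Yes; X ∈ τ? Yes.
Axiom (T2/T3): check pairwise unions and intersections of members of τ.
Counterexample for (T2): {41} ∪ {43} = {41, 43} ∉ τ. Therefore τ is NOT a topology.


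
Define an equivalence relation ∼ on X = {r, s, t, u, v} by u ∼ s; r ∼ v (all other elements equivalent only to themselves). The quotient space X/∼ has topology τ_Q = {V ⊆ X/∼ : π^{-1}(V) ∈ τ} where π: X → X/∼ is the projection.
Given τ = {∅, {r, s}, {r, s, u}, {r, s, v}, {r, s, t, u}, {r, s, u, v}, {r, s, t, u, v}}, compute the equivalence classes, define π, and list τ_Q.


X/∼ = {[r=v], [s=u], [t]}; |τ_Q| = 3.

Equivalence classes: [r=v], [s=u], [t].
Quotient map π: X → X/∼ sends r ↦ [r=v], s ↦ [s=u], t ↦ [t], u ↦ [s=u], v ↦ [r=v].
For each subset V ⊆ X/∼, compute π^{-1}(V) ⊆ X and check whether π^{-1}(V) ∈ τ. V is open in τ_Q iff π^{-1}(V) ∈ τ.
  V = {}: π^{-1}(V) = ∅ ∈ τ ✓.
  V = {[r=v]}: π^{-1}(V) = {r, v} ∉ τ ✗.
  V = {[s=u]}: π^{-1}(V) = {s, u} ∉ τ ✗.
  V = {[r=v], [s=u]}: π^{-1}(V) = {r, s, u, v} ∈ τ ✓.
  V = {[t]}: π^{-1}(V) = {t} ∉ τ ✗.
  V = {[r=v], [t]}: π^{-1}(V) = {r, t, v} ∉ τ ✗.
  V = {[s=u], [t]}: π^{-1}(V) = {s, t, u} ∉ τ ✗.
  V = {[r=v], [s=u], [t]}: π^{-1}(V) = {r, s, t, u, v} ∈ τ ✓.
Open sets in the quotient: τ_Q = {{}, {[r=v], [s=u]}, {[r=v], [s=u], [t]}} (3 elements).


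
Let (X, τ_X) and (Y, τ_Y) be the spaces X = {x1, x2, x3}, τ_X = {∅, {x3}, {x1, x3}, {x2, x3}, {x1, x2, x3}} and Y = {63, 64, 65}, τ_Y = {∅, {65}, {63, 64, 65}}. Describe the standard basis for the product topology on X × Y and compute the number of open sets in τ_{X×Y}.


Basis B = {∅ × ∅, {x3} × {65}, {x1, x3} × {65}, {x2, x3} × {65}, {x1, x2, x3} × {65}, {x3} × {63, 64, 65}, {x1, x3} × {63, 64, 65}, {x2, x3} × {63, 64, 65}, {x1, x2, x3} × {63, 64, 65}}; |τ_{X×Y}| = 14.

Enumerate products U × V with U ∈ τ_X, V ∈ τ_Y (deduplicated):
  ∅ × ∅ = {} (∅)
  {x3} × {65} = {(x3,65)}
  {x1, x3} × {65} = {(x1,65), (x3,65)}
  {x2, x3} × {65} = {(x2,65), (x3,65)}
  {x1, x2, x3} × {65} = {(x1,65), (x2,65), (x3,65)}
  {x3} × {63, 64, 65} = {(x3,63), (x3,64), (x3,65)}
  {x1, x3} × {63, 64, 65} = {(x1,63), (x1,64), (x1,65), (x3,63), (x3,64), (x3,65)}
  {x2, x3} × {63, 64, 65} = {(x2,63), (x2,64), (x2,65), (x3,63), (x3,64), (x3,65)}
  {x1, x2, x3} × {63, 64, 65} = {(x1,63), (x1,64), (x1,65), (x2,63), (x2,64), (x2,65), (x3,63), (x3,64), (x3,65)}
These 9 distinct sets form the basis B.
Close under arbitrary unions to get τ_{X×Y}; counting gives |τ_{X×Y}| = 14.


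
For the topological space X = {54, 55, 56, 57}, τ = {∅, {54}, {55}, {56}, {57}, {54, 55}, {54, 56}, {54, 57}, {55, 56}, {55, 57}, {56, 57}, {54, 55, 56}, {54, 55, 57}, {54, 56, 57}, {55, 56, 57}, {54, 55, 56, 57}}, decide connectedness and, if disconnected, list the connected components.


(X, τ) is disconnected; components = [{54}, {55}, {56}, {57}].

Find clopen sets (U ∈ τ with X ∖ U ∈ τ):
  U = ∅, X ∖ U = {54, 55, 56, 57} — both open, so U is clopen.
  U = {54}, X ∖ U = {55, 56, 57} — both open, so U is clopen.
  U = {55}, X ∖ U = {54, 56, 57} — both open, so U is clopen.
  U = {56}, X ∖ U = {54, 55, 57} — both open, so U is clopen.
  U = {57}, X ∖ U = {54, 55, 56} — both open, so U is clopen.
  U = {54, 55}, X ∖ U = {56, 57} — both open, so U is clopen.
  U = {54, 56}, X ∖ U = {55, 57} — both open, so U is clopen.
  U = {54, 57}, X ∖ U = {55, 56} — both open, so U is clopen.
  U = {55, 56}, X ∖ U = {54, 57} — both open, so U is clopen.
  U = {55, 57}, X ∖ U = {54, 56} — both open, so U is clopen.
  U = {56, 57}, X ∖ U = {54, 55} — both open, so U is clopen.
  U = {54, 55, 56}, X ∖ U = {57} — both open, so U is clopen.
  U = {54, 55, 57}, X ∖ U = {56} — both open, so U is clopen.
  U = {54, 56, 57}, X ∖ U = {55} — both open, so U is clopen.
  U = {55, 56, 57}, X ∖ U = {54} — both open, so U is clopen.
  U = {54, 55, 56, 57}, X ∖ U = ∅ — both open, so U is clopen.
Nontrivial clopen(s) exist: e.g. {54, 56, 57}. So (X, τ) is disconnected.
Compute connected components by grouping points that agree on all clopens:
  component: {54}
  component: {55}
  component: {56}
  component: {57}


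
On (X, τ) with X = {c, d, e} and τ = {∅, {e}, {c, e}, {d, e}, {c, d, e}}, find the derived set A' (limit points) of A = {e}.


A' = {c, d}

For each x ∈ X, list the open sets U ∈ τ with x ∈ U, then check whether U ∩ (A ∖ {x}) ≠ ∅ for every such U.
  x = c: opens ∋ x are {c, e}, {c, d, e}; each meets A ∖ {c}, so x IS a limit point.
  x = d: opens ∋ x are {d, e}, {c, d, e}; each meets A ∖ {d}, so x IS a limit point.
  x = e: open {e} ∋ x has {e} ∩ (A ∖ {e}) = ∅, so x is NOT a limit point.
Collecting: A' = {c, d}.


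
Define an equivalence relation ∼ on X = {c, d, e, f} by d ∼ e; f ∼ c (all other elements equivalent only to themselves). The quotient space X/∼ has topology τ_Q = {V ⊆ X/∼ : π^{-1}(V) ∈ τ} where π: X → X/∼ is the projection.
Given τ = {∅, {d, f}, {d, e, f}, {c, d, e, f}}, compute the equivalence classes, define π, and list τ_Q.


X/∼ = {[c=f], [d=e]}; |τ_Q| = 2.

Equivalence classes: [c=f], [d=e].
Quotient map π: X → X/∼ sends c ↦ [c=f], d ↦ [d=e], e ↦ [d=e], f ↦ [c=f].
For each subset V ⊆ X/∼, compute π^{-1}(V) ⊆ X and check whether π^{-1}(V) ∈ τ. V is open in τ_Q iff π^{-1}(V) ∈ τ.
  V = {}: π^{-1}(V) = ∅ ∈ τ ✓.
  V = {[c=f]}: π^{-1}(V) = {c, f} ∉ τ ✗.
  V = {[d=e]}: π^{-1}(V) = {d, e} ∉ τ ✗.
  V = {[c=f], [d=e]}: π^{-1}(V) = {c, d, e, f} ∈ τ ✓.
Open sets in the quotient: τ_Q = {{}, {[c=f], [d=e]}} (2 elements).


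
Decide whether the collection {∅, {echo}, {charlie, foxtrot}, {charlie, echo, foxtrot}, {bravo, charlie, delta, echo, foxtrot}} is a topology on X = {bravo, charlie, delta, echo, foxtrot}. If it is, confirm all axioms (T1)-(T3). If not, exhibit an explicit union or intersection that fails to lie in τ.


τ IS a topology on X.

Axiom (T1): ∅ ∈ τ? Yes; X ∈ τ? Yes.
Axiom (T2/T3): check pairwise unions and intersections of members of τ.
All pairwise intersections and unions checked — each lies in τ. Therefore τ satisfies (T1), (T2), (T3): it IS a topology on X.


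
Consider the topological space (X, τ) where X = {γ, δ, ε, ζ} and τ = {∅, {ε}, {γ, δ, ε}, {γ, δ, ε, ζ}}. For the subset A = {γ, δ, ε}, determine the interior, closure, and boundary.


int(A) = {γ, δ, ε}, cl(A) = {γ, δ, ε, ζ}, ∂A = {ζ}.

Closed sets in (X, τ) are complements of opens:
  closed(X, τ) = {∅, {ζ}, {γ, δ, ζ}, {γ, δ, ε, ζ}}.
int(A) = ⋃ {U ∈ τ : U ⊆ A}. Opens contained in A: ∅, {ε}, {γ, δ, ε}.
Taking the union of these: int(A) = {γ, δ, ε}.
cl(A) = ⋂ {C closed : A ⊆ C}. Closed sets containing A: {γ, δ, ε, ζ}.
Intersecting these: cl(A) = {γ, δ, ε, ζ}.
∂A = cl(A) ∖ int(A) = {γ, δ, ε, ζ} ∖ {γ, δ, ε} = {ζ}.


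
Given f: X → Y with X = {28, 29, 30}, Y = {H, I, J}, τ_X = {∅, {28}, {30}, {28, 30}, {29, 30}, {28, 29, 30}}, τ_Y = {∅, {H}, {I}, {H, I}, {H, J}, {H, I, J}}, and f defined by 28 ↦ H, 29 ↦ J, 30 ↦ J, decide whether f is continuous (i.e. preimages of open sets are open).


f IS continuous.

Compute f^{-1}(U) for each U ∈ τ_Y:
  U = ∅: f^{-1}(U) = ∅ ∈ τ_X ✓.
  U = {H}: f^{-1}(U) = {28} ∈ τ_X ✓.
  U = {I}: f^{-1}(U) = ∅ ∈ τ_X ✓.
  U = {H, I}: f^{-1}(U) = {28} ∈ τ_X ✓.
  U = {H, J}: f^{-1}(U) = {28, 29, 30} ∈ τ_X ✓.
  U = {H, I, J}: f^{-1}(U) = {28, 29, 30} ∈ τ_X ✓.
Every preimage lies in τ_X, so f IS continuous.


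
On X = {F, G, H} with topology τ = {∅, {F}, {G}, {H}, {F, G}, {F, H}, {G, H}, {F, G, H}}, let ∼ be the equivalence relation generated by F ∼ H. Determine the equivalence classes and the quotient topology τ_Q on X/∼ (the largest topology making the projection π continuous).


X/∼ = {[F=H], [G]}; |τ_Q| = 4.

Equivalence classes: [F=H], [G].
Quotient map π: X → X/∼ sends F ↦ [F=H], G ↦ [G], H ↦ [F=H].
For each subset V ⊆ X/∼, compute π^{-1}(V) ⊆ X and check whether π^{-1}(V) ∈ τ. V is open in τ_Q iff π^{-1}(V) ∈ τ.
  V = {}: π^{-1}(V) = ∅ ∈ τ ✓.
  V = {[F=H]}: π^{-1}(V) = {F, H} ∈ τ ✓.
  V = {[G]}: π^{-1}(V) = {G} ∈ τ ✓.
  V = {[F=H], [G]}: π^{-1}(V) = {F, G, H} ∈ τ ✓.
Open sets in the quotient: τ_Q = {{}, {[F=H]}, {[G]}, {[F=H], [G]}} (4 elements).


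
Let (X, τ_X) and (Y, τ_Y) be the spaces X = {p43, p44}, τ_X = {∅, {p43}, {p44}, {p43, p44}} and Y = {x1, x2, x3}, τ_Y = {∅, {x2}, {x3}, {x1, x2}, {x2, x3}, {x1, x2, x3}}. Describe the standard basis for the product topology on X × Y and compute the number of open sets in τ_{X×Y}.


Basis B = {∅ × ∅, {p43} × {x2}, {p43} × {x3}, {p44} × {x2}, {p44} × {x3}, {p43} × {x1, x2}, {p43} × {x2, x3}, {p43, p44} × {x2}, {p43, p44} × {x3}, {p44} × {x1, x2}, {p44} × {x2, x3}, {p43} × {x1, x2, x3}, {p44} × {x1, x2, x3}, {p43, p44} × {x1, x2}, {p43, p44} × {x2, x3}, {p43, p44} × {x1, x2, x3}}; |τ_{X×Y}| = 36.

Enumerate products U × V with U ∈ τ_X, V ∈ τ_Y (deduplicated):
  ∅ × ∅ = {} (∅)
  {p43} × {x2} = {(p43,x2)}
  {p43} × {x3} = {(p43,x3)}
  {p44} × {x2} = {(p44,x2)}
  {p44} × {x3} = {(p44,x3)}
  {p43} × {x1, x2} = {(p43,x1), (p43,x2)}
  {p43} × {x2, x3} = {(p43,x2), (p43,x3)}
  {p43, p44} × {x2} = {(p43,x2), (p44,x2)}
  {p43, p44} × {x3} = {(p43,x3), (p44,x3)}
  {p44} × {x1, x2} = {(p44,x1), (p44,x2)}
  {p44} × {x2, x3} = {(p44,x2), (p44,x3)}
  {p43} × {x1, x2, x3} = {(p43,x1), (p43,x2), (p43,x3)}
  {p44} × {x1, x2, x3} = {(p44,x1), (p44,x2), (p44,x3)}
  {p43, p44} × {x1, x2} = {(p43,x1), (p43,x2), (p44,x1), (p44,x2)}
  {p43, p44} × {x2, x3} = {(p43,x2), (p43,x3), (p44,x2), (p44,x3)}
  {p43, p44} × {x1, x2, x3} = {(p43,x1), (p43,x2), (p43,x3), (p44,x1), (p44,x2), (p44,x3)}
These 16 distinct sets form the basis B.
Close under arbitrary unions to get τ_{X×Y}; counting gives |τ_{X×Y}| = 36.


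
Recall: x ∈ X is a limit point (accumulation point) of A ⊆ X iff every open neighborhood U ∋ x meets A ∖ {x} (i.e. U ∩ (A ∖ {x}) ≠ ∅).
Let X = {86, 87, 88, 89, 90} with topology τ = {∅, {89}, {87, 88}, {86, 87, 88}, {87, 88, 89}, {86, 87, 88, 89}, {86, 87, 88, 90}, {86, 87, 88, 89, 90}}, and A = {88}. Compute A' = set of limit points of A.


A' = {86, 87, 90}

For each x ∈ X, list the open sets U ∈ τ with x ∈ U, then check whether U ∩ (A ∖ {x}) ≠ ∅ for every such U.
  x = 86: opens ∋ x are {86, 87, 88}, {86, 87, 88, 89}, {86, 87, 88, 90}, {86, 87, 88, 89, 90}; each meets A ∖ {86}, so x IS a limit point.
  x = 87: opens ∋ x are {87, 88}, {86, 87, 88}, {87, 88, 89}, {86, 87, 88, 89}, {86, 87, 88, 90}, {86, 87, 88, 89, 90}; each meets A ∖ {87}, so x IS a limit point.
  x = 88: open {87, 88} ∋ x has {87, 88} ∩ (A ∖ {88}) = ∅, so x is NOT a limit point.
  x = 89: open {89} ∋ x has {89} ∩ (A ∖ {89}) = ∅, so x is NOT a limit point.
  x = 90: opens ∋ x are {86, 87, 88, 90}, {86, 87, 88, 89, 90}; each meets A ∖ {90}, so x IS a limit point.
Collecting: A' = {86, 87, 90}.


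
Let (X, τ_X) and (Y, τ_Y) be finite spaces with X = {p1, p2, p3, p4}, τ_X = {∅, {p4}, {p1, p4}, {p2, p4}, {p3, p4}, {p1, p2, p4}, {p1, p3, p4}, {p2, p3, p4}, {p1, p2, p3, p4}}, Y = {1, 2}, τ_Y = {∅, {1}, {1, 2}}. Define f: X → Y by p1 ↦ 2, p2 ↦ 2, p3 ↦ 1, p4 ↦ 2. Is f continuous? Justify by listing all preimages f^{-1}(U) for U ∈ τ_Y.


f is NOT continuous.

Compute f^{-1}(U) for each U ∈ τ_Y:
  U = ∅: f^{-1}(U) = ∅ ∈ τ_X ✓.
  U = {1}: f^{-1}(U) = {p3} ∉ τ_X ✗.
  U = {1, 2}: f^{-1}(U) = {p1, p2, p3, p4} ∈ τ_X ✓.
Found U = {1} with f^{-1}(U) = {p3} not in τ_X. Therefore f is NOT continuous.


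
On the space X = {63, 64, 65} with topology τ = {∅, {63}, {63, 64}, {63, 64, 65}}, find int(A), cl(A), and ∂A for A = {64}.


int(A) = ∅, cl(A) = {64, 65}, ∂A = {64, 65}.

Closed sets in (X, τ) are complements of opens:
  closed(X, τ) = {∅, {65}, {64, 65}, {63, 64, 65}}.
int(A) = ⋃ {U ∈ τ : U ⊆ A}. Opens contained in A: ∅.
Taking the union of these: int(A) = ∅.
cl(A) = ⋂ {C closed : A ⊆ C}. Closed sets containing A: {64, 65}, {63, 64, 65}.
Intersecting these: cl(A) = {64, 65}.
∂A = cl(A) ∖ int(A) = {64, 65} ∖ ∅ = {64, 65}.


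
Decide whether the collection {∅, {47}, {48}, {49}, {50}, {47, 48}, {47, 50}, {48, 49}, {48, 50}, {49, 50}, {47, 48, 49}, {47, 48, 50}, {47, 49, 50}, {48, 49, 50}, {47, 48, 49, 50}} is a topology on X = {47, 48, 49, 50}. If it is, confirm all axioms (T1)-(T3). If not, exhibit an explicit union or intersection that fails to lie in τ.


τ is NOT a topology on X.

Axiom (T1): ∅ ∈ τ? Yes; X ∈ τ? Yes.
Axiom (T2/T3): check pairwise unions and intersections of members of τ.
Counterexample for (T2): {47} ∪ {49} = {47, 49} ∉ τ. Therefore τ is NOT a topology.


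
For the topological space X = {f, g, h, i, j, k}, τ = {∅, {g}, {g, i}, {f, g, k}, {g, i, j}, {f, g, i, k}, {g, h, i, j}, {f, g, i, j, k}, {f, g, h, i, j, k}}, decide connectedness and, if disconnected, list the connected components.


(X, τ) is connected.

Find clopen sets (U ∈ τ with X ∖ U ∈ τ):
  U = ∅, X ∖ U = {f, g, h, i, j, k} — both open, so U is clopen.
  U = {f, g, h, i, j, k}, X ∖ U = ∅ — both open, so U is clopen.
Only trivial clopens (∅ and X) exist, so (X, τ) is connected.
Compute connected components by grouping points that agree on all clopens:
  component: {f, g, h, i, j, k}


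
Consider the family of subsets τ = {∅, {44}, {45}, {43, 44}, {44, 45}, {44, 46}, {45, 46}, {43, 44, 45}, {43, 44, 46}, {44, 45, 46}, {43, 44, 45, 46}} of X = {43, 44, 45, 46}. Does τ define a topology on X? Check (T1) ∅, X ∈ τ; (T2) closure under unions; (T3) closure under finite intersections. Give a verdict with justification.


τ is NOT a topology on X.

Axiom (T1): ∅ ∈ τ? Yes; X ∈ τ? Yes.
Axiom (T2/T3): check pairwise unions and intersections of members of τ.
Counterexample for (T3): {44, 46} ∩ {45, 46} = {46} ∉ τ. Therefore τ is NOT a topology.


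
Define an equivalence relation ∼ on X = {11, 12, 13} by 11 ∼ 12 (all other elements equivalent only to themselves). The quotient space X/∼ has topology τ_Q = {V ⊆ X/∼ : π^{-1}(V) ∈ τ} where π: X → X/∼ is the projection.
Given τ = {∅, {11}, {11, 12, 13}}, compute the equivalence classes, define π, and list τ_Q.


X/∼ = {[11=12], [13]}; |τ_Q| = 2.

Equivalence classes: [11=12], [13].
Quotient map π: X → X/∼ sends 11 ↦ [11=12], 12 ↦ [11=12], 13 ↦ [13].
For each subset V ⊆ X/∼, compute π^{-1}(V) ⊆ X and check whether π^{-1}(V) ∈ τ. V is open in τ_Q iff π^{-1}(V) ∈ τ.
  V = {}: π^{-1}(V) = ∅ ∈ τ ✓.
  V = {[11=12]}: π^{-1}(V) = {11, 12} ∉ τ ✗.
  V = {[13]}: π^{-1}(V) = {13} ∉ τ ✗.
  V = {[11=12], [13]}: π^{-1}(V) = {11, 12, 13} ∈ τ ✓.
Open sets in the quotient: τ_Q = {{}, {[11=12], [13]}} (2 elements).


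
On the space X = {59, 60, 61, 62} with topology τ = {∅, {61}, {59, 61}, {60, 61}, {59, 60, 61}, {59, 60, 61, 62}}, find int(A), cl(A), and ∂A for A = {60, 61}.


int(A) = {60, 61}, cl(A) = {59, 60, 61, 62}, ∂A = {59, 62}.

Closed sets in (X, τ) are complements of opens:
  closed(X, τ) = {∅, {62}, {59, 62}, {60, 62}, {59, 60, 62}, {59, 60, 61, 62}}.
int(A) = ⋃ {U ∈ τ : U ⊆ A}. Opens contained in A: ∅, {61}, {60, 61}.
Taking the union of these: int(A) = {60, 61}.
cl(A) = ⋂ {C closed : A ⊆ C}. Closed sets containing A: {59, 60, 61, 62}.
Intersecting these: cl(A) = {59, 60, 61, 62}.
∂A = cl(A) ∖ int(A) = {59, 60, 61, 62} ∖ {60, 61} = {59, 62}.


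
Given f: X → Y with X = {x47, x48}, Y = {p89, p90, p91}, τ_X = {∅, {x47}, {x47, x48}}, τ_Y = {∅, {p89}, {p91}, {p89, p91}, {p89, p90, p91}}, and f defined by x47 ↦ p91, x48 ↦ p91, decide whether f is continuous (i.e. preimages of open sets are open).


f IS continuous.

Compute f^{-1}(U) for each U ∈ τ_Y:
  U = ∅: f^{-1}(U) = ∅ ∈ τ_X ✓.
  U = {p89}: f^{-1}(U) = ∅ ∈ τ_X ✓.
  U = {p91}: f^{-1}(U) = {x47, x48} ∈ τ_X ✓.
  U = {p89, p91}: f^{-1}(U) = {x47, x48} ∈ τ_X ✓.
  U = {p89, p90, p91}: f^{-1}(U) = {x47, x48} ∈ τ_X ✓.
Every preimage lies in τ_X, so f IS continuous.


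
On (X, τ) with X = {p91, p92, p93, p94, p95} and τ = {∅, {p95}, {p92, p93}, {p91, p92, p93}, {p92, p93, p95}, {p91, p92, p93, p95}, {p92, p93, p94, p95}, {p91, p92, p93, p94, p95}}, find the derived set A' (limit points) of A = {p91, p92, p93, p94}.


A' = {p91, p92, p93, p94}

For each x ∈ X, list the open sets U ∈ τ with x ∈ U, then check whether U ∩ (A ∖ {x}) ≠ ∅ for every such U.
  x = p91: opens ∋ x are {p91, p92, p93}, {p91, p92, p93, p95}, {p91, p92, p93, p94, p95}; each meets A ∖ {p91}, so x IS a limit point.
  x = p92: opens ∋ x are {p92, p93}, {p91, p92, p93}, {p92, p93, p95}, {p91, p92, p93, p95}, {p92, p93, p94, p95}, {p91, p92, p93, p94, p95}; each meets A ∖ {p92}, so x IS a limit point.
  x = p93: opens ∋ x are {p92, p93}, {p91, p92, p93}, {p92, p93, p95}, {p91, p92, p93, p95}, {p92, p93, p94, p95}, {p91, p92, p93, p94, p95}; each meets A ∖ {p93}, so x IS a limit point.
  x = p94: opens ∋ x are {p92, p93, p94, p95}, {p91, p92, p93, p94, p95}; each meets A ∖ {p94}, so x IS a limit point.
  x = p95: open {p95} ∋ x has {p95} ∩ (A ∖ {p95}) = ∅, so x is NOT a limit point.
Collecting: A' = {p91, p92, p93, p94}.


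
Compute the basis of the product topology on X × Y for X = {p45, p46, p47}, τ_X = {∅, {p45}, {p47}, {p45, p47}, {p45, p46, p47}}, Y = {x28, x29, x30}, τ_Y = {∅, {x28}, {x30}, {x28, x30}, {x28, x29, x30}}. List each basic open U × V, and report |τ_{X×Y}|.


Basis B = {∅ × ∅, {p45} × {x28}, {p45} × {x30}, {p47} × {x28}, {p47} × {x30}, {p45} × {x28, x30}, {p45, p47} × {x28}, {p45, p47} × {x30}, {p47} × {x28, x30}, {p45} × {x28, x29, x30}, {p45, p46, p47} × {x28}, {p45, p46, p47} × {x30}, {p47} × {x28, x29, x30}, {p45, p47} × {x28, x30}, {p45, p47} × {x28, x29, x30}, {p45, p46, p47} × {x28, x30}, {p45, p46, p47} × {x28, x29, x30}}; |τ_{X×Y}| = 48.

Enumerate products U × V with U ∈ τ_X, V ∈ τ_Y (deduplicated):
  ∅ × ∅ = {} (∅)
  {p45} × {x28} = {(p45,x28)}
  {p45} × {x30} = {(p45,x30)}
  {p47} × {x28} = {(p47,x28)}
  {p47} × {x30} = {(p47,x30)}
  {p45} × {x28, x30} = {(p45,x28), (p45,x30)}
  {p45, p47} × {x28} = {(p45,x28), (p47,x28)}
  {p45, p47} × {x30} = {(p45,x30), (p47,x30)}
  {p47} × {x28, x30} = {(p47,x28), (p47,x30)}
  {p45} × {x28, x29, x30} = {(p45,x28), (p45,x29), (p45,x30)}
  {p45, p46, p47} × {x28} = {(p45,x28), (p46,x28), (p47,x28)}
  {p45, p46, p47} × {x30} = {(p45,x30), (p46,x30), (p47,x30)}
  {p47} × {x28, x29, x30} = {(p47,x28), (p47,x29), (p47,x30)}
  {p45, p47} × {x28, x30} = {(p45,x28), (p45,x30), (p47,x28), (p47,x30)}
  {p45, p47} × {x28, x29, x30} = {(p45,x28), (p45,x29), (p45,x30), (p47,x28), (p47,x29), (p47,x30)}
  {p45, p46, p47} × {x28, x30} = {(p45,x28), (p45,x30), (p46,x28), (p46,x30), (p47,x28), (p47,x30)}
  {p45, p46, p47} × {x28, x29, x30} = {(p45,x28), (p45,x29), (p45,x30), (p46,x28), (p46,x29), (p46,x30), (p47,x28), (p47,x29), (p47,x30)}
These 17 distinct sets form the basis B.
Close under arbitrary unions to get τ_{X×Y}; counting gives |τ_{X×Y}| = 48.


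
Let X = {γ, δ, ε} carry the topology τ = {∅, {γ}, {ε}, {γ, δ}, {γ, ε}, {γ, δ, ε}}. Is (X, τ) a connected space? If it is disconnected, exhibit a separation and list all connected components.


(X, τ) is disconnected; components = [{ε}, {γ, δ}].

Find clopen sets (U ∈ τ with X ∖ U ∈ τ):
  U = ∅, X ∖ U = {γ, δ, ε} — both open, so U is clopen.
  U = {ε}, X ∖ U = {γ, δ} — both open, so U is clopen.
  U = {γ, δ}, X ∖ U = {ε} — both open, so U is clopen.
  U = {γ, δ, ε}, X ∖ U = ∅ — both open, so U is clopen.
Nontrivial clopen(s) exist: e.g. {ε}. So (X, τ) is disconnected.
Compute connected components by grouping points that agree on all clopens:
  component: {ε}
  component: {γ, δ}


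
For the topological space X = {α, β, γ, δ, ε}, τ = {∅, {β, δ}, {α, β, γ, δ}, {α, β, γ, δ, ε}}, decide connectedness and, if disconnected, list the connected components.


(X, τ) is connected.

Find clopen sets (U ∈ τ with X ∖ U ∈ τ):
  U = ∅, X ∖ U = {α, β, γ, δ, ε} — both open, so U is clopen.
  U = {α, β, γ, δ, ε}, X ∖ U = ∅ — both open, so U is clopen.
Only trivial clopens (∅ and X) exist, so (X, τ) is connected.
Compute connected components by grouping points that agree on all clopens:
  component: {α, β, γ, δ, ε}


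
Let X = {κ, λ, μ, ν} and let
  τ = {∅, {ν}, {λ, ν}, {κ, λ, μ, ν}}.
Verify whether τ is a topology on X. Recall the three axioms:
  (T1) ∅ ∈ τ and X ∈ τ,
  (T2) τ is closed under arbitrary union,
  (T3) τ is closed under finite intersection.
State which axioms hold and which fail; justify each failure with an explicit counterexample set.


τ IS a topology on X.

Axiom (T1): ∅ ∈ τ? Yes; X ∈ τ? Yes.
Axiom (T2/T3): check pairwise unions and intersections of members of τ.
All pairwise intersections and unions checked — each lies in τ. Therefore τ satisfies (T1), (T2), (T3): it IS a topology on X.


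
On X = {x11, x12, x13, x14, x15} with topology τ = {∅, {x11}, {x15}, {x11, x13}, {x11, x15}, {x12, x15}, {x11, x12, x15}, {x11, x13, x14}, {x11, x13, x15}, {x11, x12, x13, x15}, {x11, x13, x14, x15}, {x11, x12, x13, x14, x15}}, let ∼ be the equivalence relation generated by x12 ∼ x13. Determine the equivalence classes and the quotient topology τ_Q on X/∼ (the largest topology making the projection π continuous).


X/∼ = {[x11], [x12=x13], [x14], [x15]}; |τ_Q| = 6.

Equivalence classes: [x11], [x12=x13], [x14], [x15].
Quotient map π: X → X/∼ sends x11 ↦ [x11], x12 ↦ [x12=x13], x13 ↦ [x12=x13], x14 ↦ [x14], x15 ↦ [x15].
For each subset V ⊆ X/∼, compute π^{-1}(V) ⊆ X and check whether π^{-1}(V) ∈ τ. V is open in τ_Q iff π^{-1}(V) ∈ τ.
  V = {}: π^{-1}(V) = ∅ ∈ τ ✓.
  V = {[x11]}: π^{-1}(V) = {x11} ∈ τ ✓.
  V = {[x12=x13]}: π^{-1}(V) = {x12, x13} ∉ τ ✗.
  V = {[x11], [x12=x13]}: π^{-1}(V) = {x11, x12, x13} ∉ τ ✗.
  V = {[x14]}: π^{-1}(V) = {x14} ∉ τ ✗.
  V = {[x11], [x14]}: π^{-1}(V) = {x11, x14} ∉ τ ✗.
  V = {[x12=x13], [x14]}: π^{-1}(V) = {x12, x13, x14} ∉ τ ✗.
  V = {[x11], [x12=x13], [x14]}: π^{-1}(V) = {x11, x12, x13, x14} ∉ τ ✗.
  V = {[x15]}: π^{-1}(V) = {x15} ∈ τ ✓.
  V = {[x11], [x15]}: π^{-1}(V) = {x11, x15} ∈ τ ✓.
  V = {[x12=x13], [x15]}: π^{-1}(V) = {x12, x13, x15} ∉ τ ✗.
  V = {[x11], [x12=x13], [x15]}: π^{-1}(V) = {x11, x12, x13, x15} ∈ τ ✓.
  V = {[x14], [x15]}: π^{-1}(V) = {x14, x15} ∉ τ ✗.
  V = {[x11], [x14], [x15]}: π^{-1}(V) = {x11, x14, x15} ∉ τ ✗.
  V = {[x12=x13], [x14], [x15]}: π^{-1}(V) = {x12, x13, x14, x15} ∉ τ ✗.
  V = {[x11], [x12=x13], [x14], [x15]}: π^{-1}(V) = {x11, x12, x13, x14, x15} ∈ τ ✓.
Open sets in the quotient: τ_Q = {{}, {[x11]}, {[x15]}, {[x11], [x15]}, {[x11], [x12=x13], [x15]}, {[x11], [x12=x13], [x14], [x15]}} (6 elements).


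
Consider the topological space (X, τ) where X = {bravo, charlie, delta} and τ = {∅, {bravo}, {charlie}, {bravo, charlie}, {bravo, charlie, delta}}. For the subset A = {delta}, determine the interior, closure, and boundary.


int(A) = ∅, cl(A) = {delta}, ∂A = {delta}.

Closed sets in (X, τ) are complements of opens:
  closed(X, τ) = {∅, {delta}, {bravo, delta}, {charlie, delta}, {bravo, charlie, delta}}.
int(A) = ⋃ {U ∈ τ : U ⊆ A}. Opens contained in A: ∅.
Taking the union of these: int(A) = ∅.
cl(A) = ⋂ {C closed : A ⊆ C}. Closed sets containing A: {delta}, {bravo, delta}, {charlie, delta}, {bravo, charlie, delta}.
Intersecting these: cl(A) = {delta}.
∂A = cl(A) ∖ int(A) = {delta} ∖ ∅ = {delta}.


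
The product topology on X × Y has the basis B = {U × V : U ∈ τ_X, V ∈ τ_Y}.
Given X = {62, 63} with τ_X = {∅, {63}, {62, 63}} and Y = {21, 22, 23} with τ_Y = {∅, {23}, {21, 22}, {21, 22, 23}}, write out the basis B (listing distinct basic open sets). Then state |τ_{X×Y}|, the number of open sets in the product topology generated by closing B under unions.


Basis B = {∅ × ∅, {63} × {23}, {62, 63} × {23}, {63} × {21, 22}, {63} × {21, 22, 23}, {62, 63} × {21, 22}, {62, 63} × {21, 22, 23}}; |τ_{X×Y}| = 9.

Enumerate products U × V with U ∈ τ_X, V ∈ τ_Y (deduplicated):
  ∅ × ∅ = {} (∅)
  {63} × {23} = {(63,23)}
  {62, 63} × {23} = {(62,23), (63,23)}
  {63} × {21, 22} = {(63,21), (63,22)}
  {63} × {21, 22, 23} = {(63,21), (63,22), (63,23)}
  {62, 63} × {21, 22} = {(62,21), (62,22), (63,21), (63,22)}
  {62, 63} × {21, 22, 23} = {(62,21), (62,22), (62,23), (63,21), (63,22), (63,23)}
These 7 distinct sets form the basis B.
Close under arbitrary unions to get τ_{X×Y}; counting gives |τ_{X×Y}| = 9.


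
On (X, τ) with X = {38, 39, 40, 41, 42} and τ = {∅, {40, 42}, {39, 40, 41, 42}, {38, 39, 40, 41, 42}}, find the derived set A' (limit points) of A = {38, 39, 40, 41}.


A' = {38, 39, 41, 42}

For each x ∈ X, list the open sets U ∈ τ with x ∈ U, then check whether U ∩ (A ∖ {x}) ≠ ∅ for every such U.
  x = 38: opens ∋ x are {38, 39, 40, 41, 42}; each meets A ∖ {38}, so x IS a limit point.
  x = 39: opens ∋ x are {39, 40, 41, 42}, {38, 39, 40, 41, 42}; each meets A ∖ {39}, so x IS a limit point.
  x = 40: open {40, 42} ∋ x has {40, 42} ∩ (A ∖ {40}) = ∅, so x is NOT a limit point.
  x = 41: opens ∋ x are {39, 40, 41, 42}, {38, 39, 40, 41, 42}; each meets A ∖ {41}, so x IS a limit point.
  x = 42: opens ∋ x are {40, 42}, {39, 40, 41, 42}, {38, 39, 40, 41, 42}; each meets A ∖ {42}, so x IS a limit point.
Collecting: A' = {38, 39, 41, 42}.


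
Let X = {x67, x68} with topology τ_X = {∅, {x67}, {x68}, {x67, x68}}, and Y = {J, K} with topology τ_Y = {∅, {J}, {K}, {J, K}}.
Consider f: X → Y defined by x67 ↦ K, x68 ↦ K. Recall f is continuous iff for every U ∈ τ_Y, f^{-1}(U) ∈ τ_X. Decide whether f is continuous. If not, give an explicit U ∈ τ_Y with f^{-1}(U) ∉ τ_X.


f IS continuous.

Compute f^{-1}(U) for each U ∈ τ_Y:
  U = ∅: f^{-1}(U) = ∅ ∈ τ_X ✓.
  U = {J}: f^{-1}(U) = ∅ ∈ τ_X ✓.
  U = {K}: f^{-1}(U) = {x67, x68} ∈ τ_X ✓.
  U = {J, K}: f^{-1}(U) = {x67, x68} ∈ τ_X ✓.
Every preimage lies in τ_X, so f IS continuous.


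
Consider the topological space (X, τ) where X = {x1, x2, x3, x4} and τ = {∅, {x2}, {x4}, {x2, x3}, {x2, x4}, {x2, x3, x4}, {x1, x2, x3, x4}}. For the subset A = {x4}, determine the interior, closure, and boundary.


int(A) = {x4}, cl(A) = {x1, x4}, ∂A = {x1}.

Closed sets in (X, τ) are complements of opens:
  closed(X, τ) = {∅, {x1}, {x1, x3}, {x1, x4}, {x1, x2, x3}, {x1, x3, x4}, {x1, x2, x3, x4}}.
int(A) = ⋃ {U ∈ τ : U ⊆ A}. Opens contained in A: ∅, {x4}.
Taking the union of these: int(A) = {x4}.
cl(A) = ⋂ {C closed : A ⊆ C}. Closed sets containing A: {x1, x4}, {x1, x3, x4}, {x1, x2, x3, x4}.
Intersecting these: cl(A) = {x1, x4}.
∂A = cl(A) ∖ int(A) = {x1, x4} ∖ {x4} = {x1}.


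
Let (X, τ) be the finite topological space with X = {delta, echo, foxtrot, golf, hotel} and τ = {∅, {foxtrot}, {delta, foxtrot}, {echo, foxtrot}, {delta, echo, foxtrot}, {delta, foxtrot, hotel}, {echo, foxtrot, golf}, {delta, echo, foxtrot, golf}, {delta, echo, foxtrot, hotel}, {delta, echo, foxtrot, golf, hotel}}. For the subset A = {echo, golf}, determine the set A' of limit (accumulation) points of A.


A' = {golf}

For each x ∈ X, list the open sets U ∈ τ with x ∈ U, then check whether U ∩ (A ∖ {x}) ≠ ∅ for every such U.
  x = delta: open {delta, foxtrot} ∋ x has {delta, foxtrot} ∩ (A ∖ {delta}) = ∅, so x is NOT a limit point.
  x = echo: open {echo, foxtrot} ∋ x has {echo, foxtrot} ∩ (A ∖ {echo}) = ∅, so x is NOT a limit point.
  x = foxtrot: open {foxtrot} ∋ x has {foxtrot} ∩ (A ∖ {foxtrot}) = ∅, so x is NOT a limit point.
  x = golf: opens ∋ x are {echo, foxtrot, golf}, {delta, echo, foxtrot, golf}, {delta, echo, foxtrot, golf, hotel}; each meets A ∖ {golf}, so x IS a limit point.
  x = hotel: open {delta, foxtrot, hotel} ∋ x has {delta, foxtrot, hotel} ∩ (A ∖ {hotel}) = ∅, so x is NOT a limit point.
Collecting: A' = {golf}.


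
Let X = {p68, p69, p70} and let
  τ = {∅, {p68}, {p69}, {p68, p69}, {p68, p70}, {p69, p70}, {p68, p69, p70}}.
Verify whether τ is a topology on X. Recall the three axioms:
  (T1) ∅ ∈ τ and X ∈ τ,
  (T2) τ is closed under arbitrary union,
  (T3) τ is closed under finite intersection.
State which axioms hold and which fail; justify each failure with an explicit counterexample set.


τ is NOT a topology on X.

Axiom (T1): ∅ ∈ τ? Yes; X ∈ τ? Yes.
Axiom (T2/T3): check pairwise unions and intersections of members of τ.
Counterexample for (T3): {p68, p70} ∩ {p69, p70} = {p70} ∉ τ. Therefore τ is NOT a topology.


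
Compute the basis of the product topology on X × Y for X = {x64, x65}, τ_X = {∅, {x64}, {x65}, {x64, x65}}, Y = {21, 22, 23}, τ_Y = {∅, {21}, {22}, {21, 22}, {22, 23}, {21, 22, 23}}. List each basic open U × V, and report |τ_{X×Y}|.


Basis B = {∅ × ∅, {x64} × {21}, {x64} × {22}, {x65} × {21}, {x65} × {22}, {x64} × {21, 22}, {x64, x65} × {21}, {x64} × {22, 23}, {x64, x65} × {22}, {x65} × {21, 22}, {x65} × {22, 23}, {x64} × {21, 22, 23}, {x65} × {21, 22, 23}, {x64, x65} × {21, 22}, {x64, x65} × {22, 23}, {x64, x65} × {21, 22, 23}}; |τ_{X×Y}| = 36.

Enumerate products U × V with U ∈ τ_X, V ∈ τ_Y (deduplicated):
  ∅ × ∅ = {} (∅)
  {x64} × {21} = {(x64,21)}
  {x64} × {22} = {(x64,22)}
  {x65} × {21} = {(x65,21)}
  {x65} × {22} = {(x65,22)}
  {x64} × {21, 22} = {(x64,21), (x64,22)}
  {x64, x65} × {21} = {(x64,21), (x65,21)}
  {x64} × {22, 23} = {(x64,22), (x64,23)}
  {x64, x65} × {22} = {(x64,22), (x65,22)}
  {x65} × {21, 22} = {(x65,21), (x65,22)}
  {x65} × {22, 23} = {(x65,22), (x65,23)}
  {x64} × {21, 22, 23} = {(x64,21), (x64,22), (x64,23)}
  {x65} × {21, 22, 23} = {(x65,21), (x65,22), (x65,23)}
  {x64, x65} × {21, 22} = {(x64,21), (x64,22), (x65,21), (x65,22)}
  {x64, x65} × {22, 23} = {(x64,22), (x64,23), (x65,22), (x65,23)}
  {x64, x65} × {21, 22, 23} = {(x64,21), (x64,22), (x64,23), (x65,21), (x65,22), (x65,23)}
These 16 distinct sets form the basis B.
Close under arbitrary unions to get τ_{X×Y}; counting gives |τ_{X×Y}| = 36.


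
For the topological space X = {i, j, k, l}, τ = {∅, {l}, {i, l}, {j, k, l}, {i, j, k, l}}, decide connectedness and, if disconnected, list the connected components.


(X, τ) is connected.

Find clopen sets (U ∈ τ with X ∖ U ∈ τ):
  U = ∅, X ∖ U = {i, j, k, l} — both open, so U is clopen.
  U = {i, j, k, l}, X ∖ U = ∅ — both open, so U is clopen.
Only trivial clopens (∅ and X) exist, so (X, τ) is connected.
Compute connected components by grouping points that agree on all clopens:
  component: {i, j, k, l}


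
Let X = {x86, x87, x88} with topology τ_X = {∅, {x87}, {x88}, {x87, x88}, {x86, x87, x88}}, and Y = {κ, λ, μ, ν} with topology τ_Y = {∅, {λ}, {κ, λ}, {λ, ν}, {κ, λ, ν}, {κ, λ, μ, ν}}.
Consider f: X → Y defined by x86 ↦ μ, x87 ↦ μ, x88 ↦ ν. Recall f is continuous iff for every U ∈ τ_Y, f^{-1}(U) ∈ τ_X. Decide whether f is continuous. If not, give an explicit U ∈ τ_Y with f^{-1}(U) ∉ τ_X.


f IS continuous.

Compute f^{-1}(U) for each U ∈ τ_Y:
  U = ∅: f^{-1}(U) = ∅ ∈ τ_X ✓.
  U = {λ}: f^{-1}(U) = ∅ ∈ τ_X ✓.
  U = {κ, λ}: f^{-1}(U) = ∅ ∈ τ_X ✓.
  U = {λ, ν}: f^{-1}(U) = {x88} ∈ τ_X ✓.
  U = {κ, λ, ν}: f^{-1}(U) = {x88} ∈ τ_X ✓.
  U = {κ, λ, μ, ν}: f^{-1}(U) = {x86, x87, x88} ∈ τ_X ✓.
Every preimage lies in τ_X, so f IS continuous.


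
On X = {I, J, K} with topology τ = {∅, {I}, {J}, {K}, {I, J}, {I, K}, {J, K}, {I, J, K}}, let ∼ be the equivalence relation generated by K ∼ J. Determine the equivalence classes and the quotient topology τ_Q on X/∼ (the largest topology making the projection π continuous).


X/∼ = {[I], [J=K]}; |τ_Q| = 4.

Equivalence classes: [I], [J=K].
Quotient map π: X → X/∼ sends I ↦ [I], J ↦ [J=K], K ↦ [J=K].
For each subset V ⊆ X/∼, compute π^{-1}(V) ⊆ X and check whether π^{-1}(V) ∈ τ. V is open in τ_Q iff π^{-1}(V) ∈ τ.
  V = {}: π^{-1}(V) = ∅ ∈ τ ✓.
  V = {[I]}: π^{-1}(V) = {I} ∈ τ ✓.
  V = {[J=K]}: π^{-1}(V) = {J, K} ∈ τ ✓.
  V = {[I], [J=K]}: π^{-1}(V) = {I, J, K} ∈ τ ✓.
Open sets in the quotient: τ_Q = {{}, {[I]}, {[J=K]}, {[I], [J=K]}} (4 elements).


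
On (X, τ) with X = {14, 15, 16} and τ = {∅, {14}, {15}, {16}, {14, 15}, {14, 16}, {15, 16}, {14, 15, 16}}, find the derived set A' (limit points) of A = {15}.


A' = ∅

For each x ∈ X, list the open sets U ∈ τ with x ∈ U, then check whether U ∩ (A ∖ {x}) ≠ ∅ for every such U.
  x = 14: open {14} ∋ x has {14} ∩ (A ∖ {14}) = ∅, so x is NOT a limit point.
  x = 15: open {15} ∋ x has {15} ∩ (A ∖ {15}) = ∅, so x is NOT a limit point.
  x = 16: open {16} ∋ x has {16} ∩ (A ∖ {16}) = ∅, so x is NOT a limit point.
Collecting: A' = ∅.


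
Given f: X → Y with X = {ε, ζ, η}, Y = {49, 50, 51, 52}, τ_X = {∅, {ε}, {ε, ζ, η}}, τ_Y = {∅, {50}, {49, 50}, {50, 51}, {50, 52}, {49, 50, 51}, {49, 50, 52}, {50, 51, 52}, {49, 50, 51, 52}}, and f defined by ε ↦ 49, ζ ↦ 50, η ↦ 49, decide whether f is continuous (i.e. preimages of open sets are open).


f is NOT continuous.

Compute f^{-1}(U) for each U ∈ τ_Y:
  U = ∅: f^{-1}(U) = ∅ ∈ τ_X ✓.
  U = {50}: f^{-1}(U) = {ζ} ∉ τ_X ✗.
  U = {49, 50}: f^{-1}(U) = {ε, ζ, η} ∈ τ_X ✓.
  U = {50, 51}: f^{-1}(U) = {ζ} ∉ τ_X ✗.
  U = {50, 52}: f^{-1}(U) = {ζ} ∉ τ_X ✗.
  U = {49, 50, 51}: f^{-1}(U) = {ε, ζ, η} ∈ τ_X ✓.
  U = {49, 50, 52}: f^{-1}(U) = {ε, ζ, η} ∈ τ_X ✓.
  U = {50, 51, 52}: f^{-1}(U) = {ζ} ∉ τ_X ✗.
  U = {49, 50, 51, 52}: f^{-1}(U) = {ε, ζ, η} ∈ τ_X ✓.
Found U = {50} with f^{-1}(U) = {ζ} not in τ_X. Therefore f is NOT continuous.


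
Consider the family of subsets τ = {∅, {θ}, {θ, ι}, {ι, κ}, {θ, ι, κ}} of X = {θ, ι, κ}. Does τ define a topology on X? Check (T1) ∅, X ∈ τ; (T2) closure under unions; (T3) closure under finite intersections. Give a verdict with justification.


τ is NOT a topology on X.

Axiom (T1): ∅ ∈ τ? Yes; X ∈ τ? Yes.
Axiom (T2/T3): check pairwise unions and intersections of members of τ.
Counterexample for (T3): {θ, ι} ∩ {ι, κ} = {ι} ∉ τ. Therefore τ is NOT a topology.


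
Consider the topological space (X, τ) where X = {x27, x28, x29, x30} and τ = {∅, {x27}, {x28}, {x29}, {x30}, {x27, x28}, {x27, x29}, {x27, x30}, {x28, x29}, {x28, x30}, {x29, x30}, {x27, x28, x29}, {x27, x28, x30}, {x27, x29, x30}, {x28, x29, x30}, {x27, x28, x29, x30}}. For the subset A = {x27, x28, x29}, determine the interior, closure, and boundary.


int(A) = {x27, x28, x29}, cl(A) = {x27, x28, x29}, ∂A = ∅.

Closed sets in (X, τ) are complements of opens:
  closed(X, τ) = {∅, {x27}, {x28}, {x29}, {x30}, {x27, x28}, {x27, x29}, {x27, x30}, {x28, x29}, {x28, x30}, {x29, x30}, {x27, x28, x29}, {x27, x28, x30}, {x27, x29, x30}, {x28, x29, x30}, {x27, x28, x29, x30}}.
int(A) = ⋃ {U ∈ τ : U ⊆ A}. Opens contained in A: ∅, {x27}, {x28}, {x29}, {x27, x28}, {x27, x29}, {x28, x29}, {x27, x28, x29}.
Taking the union of these: int(A) = {x27, x28, x29}.
cl(A) = ⋂ {C closed : A ⊆ C}. Closed sets containing A: {x27, x28, x29}, {x27, x28, x29, x30}.
Intersecting these: cl(A) = {x27, x28, x29}.
∂A = cl(A) ∖ int(A) = {x27, x28, x29} ∖ {x27, x28, x29} = ∅.


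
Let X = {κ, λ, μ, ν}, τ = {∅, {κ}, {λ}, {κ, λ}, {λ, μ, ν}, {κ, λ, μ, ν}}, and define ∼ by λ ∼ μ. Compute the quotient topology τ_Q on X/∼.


X/∼ = {[κ], [λ=μ], [ν]}; |τ_Q| = 4.

Equivalence classes: [κ], [λ=μ], [ν].
Quotient map π: X → X/∼ sends κ ↦ [κ], λ ↦ [λ=μ], μ ↦ [λ=μ], ν ↦ [ν].
For each subset V ⊆ X/∼, compute π^{-1}(V) ⊆ X and check whether π^{-1}(V) ∈ τ. V is open in τ_Q iff π^{-1}(V) ∈ τ.
  V = {}: π^{-1}(V) = ∅ ∈ τ ✓.
  V = {[κ]}: π^{-1}(V) = {κ} ∈ τ ✓.
  V = {[λ=μ]}: π^{-1}(V) = {λ, μ} ∉ τ ✗.
  V = {[κ], [λ=μ]}: π^{-1}(V) = {κ, λ, μ} ∉ τ ✗.
  V = {[ν]}: π^{-1}(V) = {ν} ∉ τ ✗.
  V = {[κ], [ν]}: π^{-1}(V) = {κ, ν} ∉ τ ✗.
  V = {[λ=μ], [ν]}: π^{-1}(V) = {λ, μ, ν} ∈ τ ✓.
  V = {[κ], [λ=μ], [ν]}: π^{-1}(V) = {κ, λ, μ, ν} ∈ τ ✓.
Open sets in the quotient: τ_Q = {{}, {[κ]}, {[λ=μ], [ν]}, {[κ], [λ=μ], [ν]}} (4 elements).


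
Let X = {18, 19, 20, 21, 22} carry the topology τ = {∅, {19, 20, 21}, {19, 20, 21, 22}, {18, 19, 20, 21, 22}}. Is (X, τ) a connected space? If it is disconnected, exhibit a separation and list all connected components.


(X, τ) is connected.

Find clopen sets (U ∈ τ with X ∖ U ∈ τ):
  U = ∅, X ∖ U = {18, 19, 20, 21, 22} — both open, so U is clopen.
  U = {18, 19, 20, 21, 22}, X ∖ U = ∅ — both open, so U is clopen.
Only trivial clopens (∅ and X) exist, so (X, τ) is connected.
Compute connected components by grouping points that agree on all clopens:
  component: {18, 19, 20, 21, 22}
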